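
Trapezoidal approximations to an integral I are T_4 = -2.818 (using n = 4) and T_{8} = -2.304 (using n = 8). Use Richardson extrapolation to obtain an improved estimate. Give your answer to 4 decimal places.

-2.1327

R = (4·T_{8} − T_4) / 3 = (4·(-2.304) − (-2.818))/3 = (-6.398)/3 = -2.1327.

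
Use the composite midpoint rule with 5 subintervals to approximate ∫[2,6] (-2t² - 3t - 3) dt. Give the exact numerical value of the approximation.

h = (6 − 2)/5 = 0.8.
Midpoints m₁,…,m₅ = 2.4, 3.2, 4, 4.8, 5.6.
f(m₁)=-21.72, f(m₂)=-33.08, f(m₃)=-47, f(m₄)=-63.48, f(m₅)=-82.52.
h·[f(m₁) + f(m₂) + f(m₃) + f(m₄) + f(m₅)] = 0.8·(-247.8) = -198.24.

-198.24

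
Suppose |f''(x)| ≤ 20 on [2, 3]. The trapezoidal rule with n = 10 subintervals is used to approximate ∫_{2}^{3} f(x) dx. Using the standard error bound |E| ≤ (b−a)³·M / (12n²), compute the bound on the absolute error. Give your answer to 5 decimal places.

0.01667

|E| ≤ (1)³·20 / (12·10²) = 20/1200 = 0.01667.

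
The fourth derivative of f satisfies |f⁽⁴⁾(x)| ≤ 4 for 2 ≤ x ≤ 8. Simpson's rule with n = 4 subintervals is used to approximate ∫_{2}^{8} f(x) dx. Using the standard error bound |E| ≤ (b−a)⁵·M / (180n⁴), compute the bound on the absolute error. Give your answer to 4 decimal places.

|E| ≤ (6)⁵·4 / (180·4⁴) = 31104/46080 = 0.6750.

0.6750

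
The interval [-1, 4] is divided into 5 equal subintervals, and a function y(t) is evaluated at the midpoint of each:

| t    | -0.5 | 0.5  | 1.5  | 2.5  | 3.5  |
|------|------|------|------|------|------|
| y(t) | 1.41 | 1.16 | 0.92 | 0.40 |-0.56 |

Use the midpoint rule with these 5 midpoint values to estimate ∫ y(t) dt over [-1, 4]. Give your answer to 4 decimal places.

h = 1, n = 5.
h·[y(m₁) + y(m₂) + y(m₃) + y(m₄) + y(m₅)] = 1·(3.33) = 3.3300.

3.3300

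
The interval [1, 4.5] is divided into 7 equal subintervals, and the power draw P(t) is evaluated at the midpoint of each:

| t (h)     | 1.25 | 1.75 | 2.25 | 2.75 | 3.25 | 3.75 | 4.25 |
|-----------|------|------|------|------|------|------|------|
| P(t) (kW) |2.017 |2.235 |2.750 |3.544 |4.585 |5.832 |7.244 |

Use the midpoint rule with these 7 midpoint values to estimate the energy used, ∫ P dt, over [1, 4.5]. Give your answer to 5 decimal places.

h = 0.5, n = 7.
h·[y(m₁) + y(m₂) + y(m₃) + y(m₄) + y(m₅) + y(m₆) + y(m₇)] = 0.5·(28.207) = 14.10350.

14.10350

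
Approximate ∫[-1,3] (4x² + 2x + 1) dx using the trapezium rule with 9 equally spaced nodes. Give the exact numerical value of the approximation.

h = (3 − (-1))/8 = 0.5.
Nodes x₀,…,x₈ = -1, -0.5, 0, 0.5, 1, 1.5, 2, 2.5, 3.
f(x) = 4x² + 2x + 1: f₀=3, f₁=1, f₂=1, f₃=3, f₄=7, f₅=13, f₆=21, f₇=31, f₈=43.
(h/2)·[f₀ + 2f₁ + 2f₂ + 2f₃ + 2f₄ + 2f₅ + 2f₆ + 2f₇ + f₈] = 0.25·(200) = 50.

50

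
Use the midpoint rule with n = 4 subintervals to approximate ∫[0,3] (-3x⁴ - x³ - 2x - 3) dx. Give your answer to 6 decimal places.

h = (3 − 0)/4 = 0.75.
Midpoints m₁,…,m₄ = 0.375, 1.125, 1.875, 2.625.
f(m₁)=-3.862060546875, f(m₂)=-11.479248046875, f(m₃)=-50.420654296875, f(m₄)=-168.780029296875.
h·[f(m₁) + f(m₂) + f(m₃) + f(m₄)] = 0.75·(-234.5419921875) = -175.906494.

-175.906494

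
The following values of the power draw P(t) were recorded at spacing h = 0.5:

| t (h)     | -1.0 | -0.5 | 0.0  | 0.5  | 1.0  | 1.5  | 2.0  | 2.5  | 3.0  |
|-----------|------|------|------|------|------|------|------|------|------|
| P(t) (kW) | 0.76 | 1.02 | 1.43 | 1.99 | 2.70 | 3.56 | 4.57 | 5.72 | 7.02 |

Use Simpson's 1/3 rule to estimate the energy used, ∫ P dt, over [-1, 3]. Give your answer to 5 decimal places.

h = 0.5, n = 8.
(h/3)·[y₀ + 4y₁ + 2y₂ + 4y₃ + 2y₄ + 4y₅ + 2y₆ + 4y₇ + y₈] = 0.166667·(74.34) = 12.39000.

12.39000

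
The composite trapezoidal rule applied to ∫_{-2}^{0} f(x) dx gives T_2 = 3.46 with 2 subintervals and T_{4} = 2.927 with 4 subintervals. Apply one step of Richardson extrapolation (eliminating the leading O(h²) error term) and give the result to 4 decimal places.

2.7493

R = (4·T_{4} − T_2) / 3 = (4·2.927 − 3.46)/3 = (8.248)/3 = 2.7493.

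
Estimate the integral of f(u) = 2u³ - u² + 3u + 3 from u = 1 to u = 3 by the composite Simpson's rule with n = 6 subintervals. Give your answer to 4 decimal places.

h = (3 − 1)/6 = 0.333333.
Nodes u₀,…,u₆ = 1, 1.333333, 1.666667, 2, 2.333333, 2.666667, 3.
f(u) = 2u³ - u² + 3u + 3: f₀=7, f₁=9.962963, f₂=14.481481, f₃=21, f₄=29.962963, f₅=41.814815, f₆=57.
(h/3)·[f₀ + 4f₁ + 2f₂ + 4f₃ + 2f₄ + 4f₅ + f₆] = 0.111111·(444) = 49.3333.

49.3333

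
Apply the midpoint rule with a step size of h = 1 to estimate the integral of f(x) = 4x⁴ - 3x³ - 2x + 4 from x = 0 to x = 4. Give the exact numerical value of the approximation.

591

h = (4 − 0)/4 = 1.
Midpoints m₁,…,m₄ = 0.5, 1.5, 2.5, 3.5.
f(m₁)=2.875, f(m₂)=11.125, f(m₃)=108.375, f(m₄)=468.625.
h·[f(m₁) + f(m₂) + f(m₃) + f(m₄)] = 1·(591) = 591.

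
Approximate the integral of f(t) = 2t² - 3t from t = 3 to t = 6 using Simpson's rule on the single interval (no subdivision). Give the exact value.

85.5

S = (b−a)/6 · [f(3) + 4f(4.5) + f(6)] = 0.5·[9 + 4·27 + 54] = 85.5.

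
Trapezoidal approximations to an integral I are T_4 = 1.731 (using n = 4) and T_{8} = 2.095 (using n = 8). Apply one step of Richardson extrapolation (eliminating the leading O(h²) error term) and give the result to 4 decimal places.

R = (4·T_{8} − T_4) / 3 = (4·2.095 − 1.731)/3 = (6.649)/3 = 2.2163.

2.2163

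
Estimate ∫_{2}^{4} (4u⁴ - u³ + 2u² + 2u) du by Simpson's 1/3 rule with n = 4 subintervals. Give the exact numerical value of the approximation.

h = (4 − 2)/4 = 0.5.
Nodes u₀,…,u₄ = 2, 2.5, 3, 3.5, 4.
f(u) = 4u⁴ - u³ + 2u² + 2u: f₀=68, f₁=158.125, f₂=321, f₃=588.875, f₄=1000.
(h/3)·[f₀ + 4f₁ + 2f₂ + 4f₃ + f₄] = 0.166667·(4698) = 783.

783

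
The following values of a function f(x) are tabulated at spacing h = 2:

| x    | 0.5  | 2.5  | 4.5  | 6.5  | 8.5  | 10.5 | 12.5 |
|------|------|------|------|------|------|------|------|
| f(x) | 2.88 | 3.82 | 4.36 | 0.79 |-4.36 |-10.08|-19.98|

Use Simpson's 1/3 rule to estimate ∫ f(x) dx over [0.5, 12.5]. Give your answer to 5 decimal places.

h = 2, n = 6.
(h/3)·[y₀ + 4y₁ + 2y₂ + 4y₃ + 2y₄ + 4y₅ + y₆] = 0.666667·(-38.98) = -25.98667.

-25.98667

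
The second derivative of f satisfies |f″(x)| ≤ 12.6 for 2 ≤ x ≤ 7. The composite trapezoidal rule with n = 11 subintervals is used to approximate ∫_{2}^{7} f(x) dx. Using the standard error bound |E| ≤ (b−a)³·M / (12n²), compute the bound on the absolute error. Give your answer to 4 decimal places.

1.0847

|E| ≤ (5)³·12.6 / (12·11²) = 1575/1452 = 1.0847.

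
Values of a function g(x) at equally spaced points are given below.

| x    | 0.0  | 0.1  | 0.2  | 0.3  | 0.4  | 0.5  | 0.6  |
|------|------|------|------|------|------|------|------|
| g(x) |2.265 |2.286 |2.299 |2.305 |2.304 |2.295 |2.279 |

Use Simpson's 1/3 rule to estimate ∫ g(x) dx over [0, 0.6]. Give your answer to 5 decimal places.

1.37647

h = 0.1, n = 6.
(h/3)·[y₀ + 4y₁ + 2y₂ + 4y₃ + 2y₄ + 4y₅ + y₆] = 0.033333·(41.294) = 1.37647.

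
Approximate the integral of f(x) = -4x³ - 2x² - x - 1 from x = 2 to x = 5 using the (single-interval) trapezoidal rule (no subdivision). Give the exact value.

-898.5

T = (b−a)/2 · [f(2) + f(5)] = 1.5·[(-43) + (-556)] = -898.5.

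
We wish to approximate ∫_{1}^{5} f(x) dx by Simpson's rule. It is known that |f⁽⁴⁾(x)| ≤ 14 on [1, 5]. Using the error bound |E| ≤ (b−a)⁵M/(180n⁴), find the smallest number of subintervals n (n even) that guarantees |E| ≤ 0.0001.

Need 14336/(180n⁴) ≤ 0.0001.
n⁴ ≥ 14336/(180·0.0001) = 796444 ⇒ n ≥ 29.8737, so the smallest even n is 30. (n must be even for Simpson's rule.)

30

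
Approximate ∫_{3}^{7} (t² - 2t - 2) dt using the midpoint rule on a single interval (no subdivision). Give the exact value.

M = (b−a)·f(5) = 4·(13) = 52.

52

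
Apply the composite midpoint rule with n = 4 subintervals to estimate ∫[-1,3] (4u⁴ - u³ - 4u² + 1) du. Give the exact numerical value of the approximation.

126

h = (3 − (-1))/4 = 1.
Midpoints m₁,…,m₄ = -0.5, 0.5, 1.5, 2.5.
f(m₁)=0.375, f(m₂)=0.125, f(m₃)=8.875, f(m₄)=116.625.
h·[f(m₁) + f(m₂) + f(m₃) + f(m₄)] = 1·(126) = 126.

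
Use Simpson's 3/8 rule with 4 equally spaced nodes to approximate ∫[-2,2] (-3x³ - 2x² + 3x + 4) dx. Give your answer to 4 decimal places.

5.3333

h = (2 − (-2))/3 = 1.333333.
Nodes x₀,…,x₃ = -2, -0.666667, 0.666667, 2.
f(x) = -3x³ - 2x² + 3x + 4: f₀=14, f₁=2, f₂=4.222222, f₃=-22.
(3h/8)·[f₀ + 3f₁ + 3f₂ + f₃] = 0.5·(10.666667) = 5.3333.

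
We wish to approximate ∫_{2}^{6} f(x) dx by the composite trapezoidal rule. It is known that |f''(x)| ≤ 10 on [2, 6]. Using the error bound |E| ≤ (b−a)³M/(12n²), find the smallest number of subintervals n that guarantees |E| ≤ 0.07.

Need 640/(12n²) ≤ 0.07.
n² ≥ 640/(12·0.07) = 761.905 ⇒ n ≥ 27.6026, so the smallest n is 28.

28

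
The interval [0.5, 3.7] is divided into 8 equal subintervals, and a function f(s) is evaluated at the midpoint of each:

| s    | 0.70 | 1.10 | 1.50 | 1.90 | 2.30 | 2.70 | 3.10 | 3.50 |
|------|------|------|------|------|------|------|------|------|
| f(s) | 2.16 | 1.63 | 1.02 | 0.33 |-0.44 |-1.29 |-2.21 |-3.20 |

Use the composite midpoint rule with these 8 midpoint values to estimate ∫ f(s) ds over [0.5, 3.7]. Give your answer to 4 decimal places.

-0.8000

h = 0.4, n = 8.
h·[y(m₁) + y(m₂) + y(m₃) + y(m₄) + y(m₅) + y(m₆) + y(m₇) + y(m₈)] = 0.4·(-2.00) = -0.8000.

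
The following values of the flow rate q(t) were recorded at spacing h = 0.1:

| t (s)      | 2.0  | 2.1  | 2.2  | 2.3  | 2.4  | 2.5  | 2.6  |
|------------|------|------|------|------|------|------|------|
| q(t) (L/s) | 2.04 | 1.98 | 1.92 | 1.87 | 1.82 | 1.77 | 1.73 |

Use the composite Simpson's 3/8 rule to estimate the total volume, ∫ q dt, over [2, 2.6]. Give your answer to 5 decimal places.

h = 0.1, n = 6.
(3h/8)·[y₀ + 3y₁ + 3y₂ + 2y₃ + 3y₄ + 3y₅ + y₆] = 0.0375·(29.98) = 1.12425.

1.12425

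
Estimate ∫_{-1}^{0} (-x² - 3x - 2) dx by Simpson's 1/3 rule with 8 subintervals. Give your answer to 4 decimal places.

h = (0 − (-1))/8 = 0.125.
Nodes x₀,…,x₈ = -1, -0.875, -0.75, -0.625, -0.5, -0.375, -0.25, -0.125, 0.
f(x) = -x² - 3x - 2: f₀=0, f₁=-0.140625, f₂=-0.3125, f₃=-0.515625, f₄=-0.75, f₅=-1.015625, f₆=-1.3125, f₇=-1.640625, f₈=-2.
(h/3)·[f₀ + 4f₁ + 2f₂ + 4f₃ + 2f₄ + 4f₅ + 2f₆ + 4f₇ + f₈] = 0.041667·(-20) = -0.8333.

-0.8333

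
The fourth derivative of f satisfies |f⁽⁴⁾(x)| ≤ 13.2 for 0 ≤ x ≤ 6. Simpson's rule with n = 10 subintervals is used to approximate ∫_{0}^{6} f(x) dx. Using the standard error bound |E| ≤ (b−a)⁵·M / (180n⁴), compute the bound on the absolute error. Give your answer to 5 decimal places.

0.05702

|E| ≤ (6)⁵·13.2 / (180·10⁴) = 102643.2/1800000 = 0.05702.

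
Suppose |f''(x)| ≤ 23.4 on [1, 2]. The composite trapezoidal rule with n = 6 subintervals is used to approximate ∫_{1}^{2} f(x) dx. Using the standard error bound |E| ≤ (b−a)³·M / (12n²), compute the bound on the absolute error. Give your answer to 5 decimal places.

0.05417

|E| ≤ (1)³·23.4 / (12·6²) = 23.4/432 = 0.05417.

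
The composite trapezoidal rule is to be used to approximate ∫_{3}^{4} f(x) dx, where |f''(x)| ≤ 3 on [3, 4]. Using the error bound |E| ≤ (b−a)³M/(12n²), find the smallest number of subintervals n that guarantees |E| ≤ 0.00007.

60

Need 3/(12n²) ≤ 0.00007.
n² ≥ 3/(12·0.00007) = 3571.43 ⇒ n ≥ 59.7614, so the smallest n is 60.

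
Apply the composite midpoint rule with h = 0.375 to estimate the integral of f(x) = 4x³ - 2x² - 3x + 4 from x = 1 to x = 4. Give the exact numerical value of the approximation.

h = (4 − 1)/8 = 0.375.
Midpoints m₁,…,m₈ = 1.1875, 1.5625, 1.9375, 2.3125, 2.6875, 3.0625, 3.4375, 3.8125.
f(m₁)=4.3154296875, f(m₂)=9.6884765625, f(m₃)=19.7724609375, f(m₄)=35.8330078125, f(m₅)=59.1357421875, f(m₆)=90.9462890625, f(m₇)=132.5302734375, f(m₈)=185.1533203125.
h·[f(m₁) + f(m₂) + f(m₃) + f(m₄) + f(m₅) + f(m₆) + f(m₇) + f(m₈)] = 0.375·(537.375) = 201.515625.

201.515625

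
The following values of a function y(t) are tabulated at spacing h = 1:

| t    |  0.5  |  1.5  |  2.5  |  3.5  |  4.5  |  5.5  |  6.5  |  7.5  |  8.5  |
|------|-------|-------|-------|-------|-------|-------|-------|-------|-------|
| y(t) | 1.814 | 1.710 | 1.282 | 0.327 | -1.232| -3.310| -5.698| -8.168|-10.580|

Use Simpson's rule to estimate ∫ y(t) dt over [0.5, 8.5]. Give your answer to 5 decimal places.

h = 1, n = 8.
(h/3)·[y₀ + 4y₁ + 2y₂ + 4y₃ + 2y₄ + 4y₅ + 2y₆ + 4y₇ + y₈] = 0.333333·(-57.826) = -19.27533.

-19.27533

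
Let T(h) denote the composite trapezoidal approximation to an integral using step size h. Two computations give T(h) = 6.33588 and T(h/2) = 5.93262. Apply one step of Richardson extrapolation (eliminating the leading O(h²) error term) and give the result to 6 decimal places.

R = (4·T(h/2) − T(h)) / 3 = (4·5.93262 − 6.33588)/3 = (17.39460)/3 = 5.798200.

5.798200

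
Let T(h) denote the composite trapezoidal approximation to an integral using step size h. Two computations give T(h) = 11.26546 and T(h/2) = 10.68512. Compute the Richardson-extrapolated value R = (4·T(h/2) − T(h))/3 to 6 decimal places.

R = (4·T(h/2) − T(h)) / 3 = (4·10.68512 − 11.26546)/3 = (31.47502)/3 = 10.491673.

10.491673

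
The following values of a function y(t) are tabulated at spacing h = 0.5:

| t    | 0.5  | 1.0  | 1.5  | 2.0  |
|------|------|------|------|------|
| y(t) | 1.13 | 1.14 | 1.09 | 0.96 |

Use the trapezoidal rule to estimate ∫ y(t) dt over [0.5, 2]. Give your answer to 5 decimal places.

h = 0.5, n = 3.
(h/2)·[y₀ + 2y₁ + 2y₂ + y₃] = 0.25·(6.55) = 1.63750.

1.63750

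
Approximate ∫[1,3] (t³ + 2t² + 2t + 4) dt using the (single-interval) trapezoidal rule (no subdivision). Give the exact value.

64

T = (b−a)/2 · [f(1) + f(3)] = 1·[9 + 55] = 64.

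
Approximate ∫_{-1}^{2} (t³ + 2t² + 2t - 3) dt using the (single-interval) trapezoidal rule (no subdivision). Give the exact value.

T = (b−a)/2 · [f(-1) + f(2)] = 1.5·[(-4) + 17] = 19.5.

19.5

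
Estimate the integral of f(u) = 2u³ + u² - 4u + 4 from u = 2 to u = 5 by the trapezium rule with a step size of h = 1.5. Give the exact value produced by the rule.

h = (5 − 2)/2 = 1.5.
Nodes u₀,…,u₂ = 2, 3.5, 5.
f(u) = 2u³ + u² - 4u + 4: f₀=16, f₁=88, f₂=259.
(h/2)·[f₀ + 2f₁ + f₂] = 0.75·(451) = 338.25.

338.25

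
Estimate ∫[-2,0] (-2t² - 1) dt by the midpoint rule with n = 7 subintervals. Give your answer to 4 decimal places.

-7.3061

h = (0 − (-2))/7 = 0.285714.
Midpoints m₁,…,m₇ = -1.857143, -1.571429, -1.285714, -1, -0.714286, -0.428571, -0.142857.
f(m₁)=-7.897959, f(m₂)=-5.938776, f(m₃)=-4.306122, f(m₄)=-3, f(m₅)=-2.020408, f(m₆)=-1.367347, f(m₇)=-1.040816.
h·[f(m₁) + f(m₂) + f(m₃) + f(m₄) + f(m₅) + f(m₆) + f(m₇)] = 0.285714·(-25.571429) = -7.3061.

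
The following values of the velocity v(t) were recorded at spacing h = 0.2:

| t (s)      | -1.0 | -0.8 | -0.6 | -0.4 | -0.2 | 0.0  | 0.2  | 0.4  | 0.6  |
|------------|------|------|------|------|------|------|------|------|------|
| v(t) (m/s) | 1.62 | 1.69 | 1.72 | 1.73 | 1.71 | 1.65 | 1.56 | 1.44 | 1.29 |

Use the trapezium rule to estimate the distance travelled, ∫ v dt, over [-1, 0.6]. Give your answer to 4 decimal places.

2.5910

h = 0.2, n = 8.
(h/2)·[y₀ + 2y₁ + 2y₂ + 2y₃ + 2y₄ + 2y₅ + 2y₆ + 2y₇ + y₈] = 0.1·(25.91) = 2.5910.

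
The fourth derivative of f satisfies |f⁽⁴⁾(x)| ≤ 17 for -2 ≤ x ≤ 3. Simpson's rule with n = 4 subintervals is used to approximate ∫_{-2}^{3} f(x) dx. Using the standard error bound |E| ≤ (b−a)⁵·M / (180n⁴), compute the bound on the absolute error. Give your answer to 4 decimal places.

1.1529

|E| ≤ (5)⁵·17 / (180·4⁴) = 53125/46080 = 1.1529.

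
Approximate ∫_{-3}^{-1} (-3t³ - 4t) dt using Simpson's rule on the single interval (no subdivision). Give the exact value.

S = (b−a)/6 · [f(-3) + 4f(-2) + f(-1)] = 0.333333·[93 + 4·32 + 7] = 76.

76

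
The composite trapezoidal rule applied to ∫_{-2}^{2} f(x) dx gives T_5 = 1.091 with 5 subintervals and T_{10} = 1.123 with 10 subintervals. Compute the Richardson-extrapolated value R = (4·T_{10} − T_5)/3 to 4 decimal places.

1.1337

R = (4·T_{10} − T_5) / 3 = (4·1.123 − 1.091)/3 = (3.401)/3 = 1.1337.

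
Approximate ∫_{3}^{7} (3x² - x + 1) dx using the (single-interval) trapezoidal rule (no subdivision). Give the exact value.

T = (b−a)/2 · [f(3) + f(7)] = 2·[25 + 141] = 332.

332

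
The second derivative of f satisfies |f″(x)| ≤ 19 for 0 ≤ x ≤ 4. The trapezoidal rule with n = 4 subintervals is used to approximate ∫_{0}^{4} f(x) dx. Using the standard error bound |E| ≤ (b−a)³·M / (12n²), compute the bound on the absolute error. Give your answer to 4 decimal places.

|E| ≤ (4)³·19 / (12·4²) = 1216/192 = 6.3333.

6.3333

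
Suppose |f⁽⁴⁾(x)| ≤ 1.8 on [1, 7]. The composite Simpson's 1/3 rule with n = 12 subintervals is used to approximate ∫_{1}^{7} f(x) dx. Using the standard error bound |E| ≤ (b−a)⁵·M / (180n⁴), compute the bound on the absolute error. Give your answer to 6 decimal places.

|E| ≤ (6)⁵·1.8 / (180·12⁴) = 13996.8/3732480 = 0.003750.

0.003750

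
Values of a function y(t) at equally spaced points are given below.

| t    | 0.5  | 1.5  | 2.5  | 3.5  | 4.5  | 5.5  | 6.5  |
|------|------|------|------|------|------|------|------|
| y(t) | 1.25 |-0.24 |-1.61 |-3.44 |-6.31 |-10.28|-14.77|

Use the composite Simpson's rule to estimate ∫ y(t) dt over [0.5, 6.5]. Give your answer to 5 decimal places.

-28.40000

h = 1, n = 6.
(h/3)·[y₀ + 4y₁ + 2y₂ + 4y₃ + 2y₄ + 4y₅ + y₆] = 0.333333·(-85.20) = -28.40000.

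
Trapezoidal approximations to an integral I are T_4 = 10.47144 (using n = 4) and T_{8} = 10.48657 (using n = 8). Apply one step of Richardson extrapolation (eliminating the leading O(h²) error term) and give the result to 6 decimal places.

R = (4·T_{8} − T_4) / 3 = (4·10.48657 − 10.47144)/3 = (31.47484)/3 = 10.491613.

10.491613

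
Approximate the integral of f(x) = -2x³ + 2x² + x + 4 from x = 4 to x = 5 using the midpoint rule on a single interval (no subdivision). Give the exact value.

-133.25

M = (b−a)·f(4.5) = 1·(-133.25) = -133.25.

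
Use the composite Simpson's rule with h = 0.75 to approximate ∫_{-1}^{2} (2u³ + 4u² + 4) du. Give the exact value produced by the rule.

h = (2 − (-1))/4 = 0.75.
Nodes u₀,…,u₄ = -1, -0.25, 0.5, 1.25, 2.
f(u) = 2u³ + 4u² + 4: f₀=6, f₁=4.21875, f₂=5.25, f₃=14.15625, f₄=36.
(h/3)·[f₀ + 4f₁ + 2f₂ + 4f₃ + f₄] = 0.25·(126) = 31.5.

31.5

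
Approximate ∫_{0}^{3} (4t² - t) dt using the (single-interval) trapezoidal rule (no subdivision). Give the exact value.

49.5

T = (b−a)/2 · [f(0) + f(3)] = 1.5·[0 + 33] = 49.5.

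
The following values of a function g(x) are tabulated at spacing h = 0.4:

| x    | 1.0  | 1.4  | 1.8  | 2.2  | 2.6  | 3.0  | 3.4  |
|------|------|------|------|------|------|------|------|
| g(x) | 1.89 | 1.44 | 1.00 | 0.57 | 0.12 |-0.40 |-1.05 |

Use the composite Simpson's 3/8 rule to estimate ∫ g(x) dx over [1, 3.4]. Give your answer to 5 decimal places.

1.26900

h = 0.4, n = 6.
(3h/8)·[y₀ + 3y₁ + 3y₂ + 2y₃ + 3y₄ + 3y₅ + y₆] = 0.15·(8.46) = 1.26900.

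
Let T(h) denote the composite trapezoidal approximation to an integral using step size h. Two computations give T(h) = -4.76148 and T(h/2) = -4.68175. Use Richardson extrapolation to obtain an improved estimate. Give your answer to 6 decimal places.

R = (4·T(h/2) − T(h)) / 3 = (4·(-4.68175) − (-4.76148))/3 = (-13.96552)/3 = -4.655173.

-4.655173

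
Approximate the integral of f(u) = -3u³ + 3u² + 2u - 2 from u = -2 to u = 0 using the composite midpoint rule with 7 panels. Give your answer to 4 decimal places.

h = (0 − (-2))/7 = 0.285714.
Midpoints m₁,…,m₇ = -1.857143, -1.571429, -1.285714, -1, -0.714286, -0.428571, -0.142857.
f(m₁)=23.848397, f(m₂)=13.906706, f(m₃)=6.763848, f(m₄)=2, f(m₅)=-0.804665, f(m₆)=-2.069971, f(m₇)=-2.215743.
h·[f(m₁) + f(m₂) + f(m₃) + f(m₄) + f(m₅) + f(m₆) + f(m₇)] = 0.285714·(41.428571) = 11.8367.

11.8367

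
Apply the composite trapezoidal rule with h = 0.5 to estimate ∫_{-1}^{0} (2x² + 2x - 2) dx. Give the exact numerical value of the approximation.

h = (0 − (-1))/2 = 0.5.
Nodes x₀,…,x₂ = -1, -0.5, 0.
f(x) = 2x² + 2x - 2: f₀=-2, f₁=-2.5, f₂=-2.
(h/2)·[f₀ + 2f₁ + f₂] = 0.25·(-9) = -2.25.

-2.25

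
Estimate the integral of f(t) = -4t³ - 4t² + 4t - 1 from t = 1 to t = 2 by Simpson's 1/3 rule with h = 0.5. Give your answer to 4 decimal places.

h = (2 − 1)/2 = 0.5.
Nodes t₀,…,t₂ = 1, 1.5, 2.
f(t) = -4t³ - 4t² + 4t - 1: f₀=-5, f₁=-17.5, f₂=-41.
(h/3)·[f₀ + 4f₁ + f₂] = 0.166667·(-116) = -19.3333.

-19.3333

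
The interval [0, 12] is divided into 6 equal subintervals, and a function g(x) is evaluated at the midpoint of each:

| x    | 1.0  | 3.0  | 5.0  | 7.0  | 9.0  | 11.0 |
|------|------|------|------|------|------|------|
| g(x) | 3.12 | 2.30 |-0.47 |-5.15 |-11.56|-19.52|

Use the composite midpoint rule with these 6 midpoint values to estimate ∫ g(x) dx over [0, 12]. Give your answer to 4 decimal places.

-62.5600

h = 2, n = 6.
h·[y(m₁) + y(m₂) + y(m₃) + y(m₄) + y(m₅) + y(m₆)] = 2·(-31.28) = -62.5600.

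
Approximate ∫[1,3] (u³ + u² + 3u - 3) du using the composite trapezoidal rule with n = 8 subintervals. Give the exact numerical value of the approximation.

h = (3 − 1)/8 = 0.25.
Nodes u₀,…,u₈ = 1, 1.25, 1.5, 1.75, 2, 2.25, 2.5, 2.75, 3.
f(u) = u³ + u² + 3u - 3: f₀=2, f₁=4.265625, f₂=7.125, f₃=10.671875, f₄=15, f₅=20.203125, f₆=26.375, f₇=33.609375, f₈=42.
(h/2)·[f₀ + 2f₁ + 2f₂ + 2f₃ + 2f₄ + 2f₅ + 2f₆ + 2f₇ + f₈] = 0.125·(278.5) = 34.8125.

34.8125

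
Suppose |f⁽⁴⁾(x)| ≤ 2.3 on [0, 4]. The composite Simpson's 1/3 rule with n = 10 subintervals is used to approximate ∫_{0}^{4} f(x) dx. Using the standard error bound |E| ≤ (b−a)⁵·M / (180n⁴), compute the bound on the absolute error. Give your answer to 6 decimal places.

0.001308

|E| ≤ (4)⁵·2.3 / (180·10⁴) = 2355.2/1800000 = 0.001308.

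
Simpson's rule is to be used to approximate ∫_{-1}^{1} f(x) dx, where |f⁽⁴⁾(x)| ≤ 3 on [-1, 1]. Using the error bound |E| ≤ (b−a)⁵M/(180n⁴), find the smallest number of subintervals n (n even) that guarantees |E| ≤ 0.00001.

Need 96/(180n⁴) ≤ 0.00001.
n⁴ ≥ 96/(180·0.00001) = 53333.3 ⇒ n ≥ 15.1967, so the smallest even n is 16. (n must be even for Simpson's rule.)

16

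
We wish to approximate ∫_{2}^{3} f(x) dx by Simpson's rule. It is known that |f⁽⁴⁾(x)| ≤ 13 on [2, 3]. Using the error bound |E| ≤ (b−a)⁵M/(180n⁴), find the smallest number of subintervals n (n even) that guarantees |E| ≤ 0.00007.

Need 13/(180n⁴) ≤ 0.00007.
n⁴ ≥ 13/(180·0.00007) = 1031.75 ⇒ n ≥ 5.6675, so the smallest even n is 6. (n must be even for Simpson's rule.)

6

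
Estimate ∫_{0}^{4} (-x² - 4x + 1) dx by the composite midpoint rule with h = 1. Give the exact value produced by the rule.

h = (4 − 0)/4 = 1.
Midpoints m₁,…,m₄ = 0.5, 1.5, 2.5, 3.5.
f(m₁)=-1.25, f(m₂)=-7.25, f(m₃)=-15.25, f(m₄)=-25.25.
h·[f(m₁) + f(m₂) + f(m₃) + f(m₄)] = 1·(-49) = -49.

-49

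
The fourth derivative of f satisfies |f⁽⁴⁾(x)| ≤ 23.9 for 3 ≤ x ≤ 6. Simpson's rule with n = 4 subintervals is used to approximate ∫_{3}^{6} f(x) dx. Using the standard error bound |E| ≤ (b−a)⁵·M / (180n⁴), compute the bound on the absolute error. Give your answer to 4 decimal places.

|E| ≤ (3)⁵·23.9 / (180·4⁴) = 5807.7/46080 = 0.1260.

0.1260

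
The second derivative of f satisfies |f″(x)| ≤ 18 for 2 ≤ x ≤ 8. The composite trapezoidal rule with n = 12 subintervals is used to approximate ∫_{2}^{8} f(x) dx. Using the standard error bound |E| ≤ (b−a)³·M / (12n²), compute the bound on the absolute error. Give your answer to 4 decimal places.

|E| ≤ (6)³·18 / (12·12²) = 3888/1728 = 2.2500.

2.2500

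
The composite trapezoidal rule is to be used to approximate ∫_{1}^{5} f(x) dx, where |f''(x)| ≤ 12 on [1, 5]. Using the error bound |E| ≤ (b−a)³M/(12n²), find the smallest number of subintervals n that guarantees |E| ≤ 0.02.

Need 768/(12n²) ≤ 0.02.
n² ≥ 768/(12·0.02) = 3200 ⇒ n ≥ 56.5685, so the smallest n is 57.

57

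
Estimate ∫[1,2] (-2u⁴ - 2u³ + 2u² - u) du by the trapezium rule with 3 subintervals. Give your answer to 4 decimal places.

-17.3807

h = (2 − 1)/3 = 0.333333.
Nodes u₀,…,u₃ = 1, 1.333333, 1.666667, 2.
f(u) = -2u⁴ - 2u³ + 2u² - u: f₀=-3, f₁=-8.839506, f₂=-20.802469, f₃=-42.
(h/2)·[f₀ + 2f₁ + 2f₂ + f₃] = 0.166667·(-104.283951) = -17.3807.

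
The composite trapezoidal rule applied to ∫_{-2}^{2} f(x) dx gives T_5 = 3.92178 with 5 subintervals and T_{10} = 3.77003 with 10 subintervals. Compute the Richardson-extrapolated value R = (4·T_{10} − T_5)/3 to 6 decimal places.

R = (4·T_{10} − T_5) / 3 = (4·3.77003 − 3.92178)/3 = (11.15834)/3 = 3.719447.

3.719447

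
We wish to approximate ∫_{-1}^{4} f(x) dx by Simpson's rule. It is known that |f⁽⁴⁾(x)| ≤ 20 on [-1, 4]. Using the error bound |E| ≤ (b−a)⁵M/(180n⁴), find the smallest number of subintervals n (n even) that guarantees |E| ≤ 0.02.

Need 62500/(180n⁴) ≤ 0.02.
n⁴ ≥ 62500/(180·0.02) = 17361.1 ⇒ n ≥ 11.4787, so the smallest even n is 12. (n must be even for Simpson's rule.)

12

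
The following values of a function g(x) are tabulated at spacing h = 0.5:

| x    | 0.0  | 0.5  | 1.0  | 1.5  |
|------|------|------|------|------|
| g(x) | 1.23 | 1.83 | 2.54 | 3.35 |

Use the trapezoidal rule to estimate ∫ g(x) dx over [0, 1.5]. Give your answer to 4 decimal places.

3.3300

h = 0.5, n = 3.
(h/2)·[y₀ + 2y₁ + 2y₂ + y₃] = 0.25·(13.32) = 3.3300.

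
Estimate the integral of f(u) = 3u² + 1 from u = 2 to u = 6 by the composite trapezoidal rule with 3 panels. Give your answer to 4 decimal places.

215.5556

h = (6 − 2)/3 = 1.333333.
Nodes u₀,…,u₃ = 2, 3.333333, 4.666667, 6.
f(u) = 3u² + 1: f₀=13, f₁=34.333333, f₂=66.333333, f₃=109.
(h/2)·[f₀ + 2f₁ + 2f₂ + f₃] = 0.666667·(323.333333) = 215.5556.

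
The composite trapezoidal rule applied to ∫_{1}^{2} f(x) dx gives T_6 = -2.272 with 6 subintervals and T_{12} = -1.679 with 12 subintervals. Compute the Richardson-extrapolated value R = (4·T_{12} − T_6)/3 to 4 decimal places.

-1.4813

R = (4·T_{12} − T_6) / 3 = (4·(-1.679) − (-2.272))/3 = (-4.444)/3 = -1.4813.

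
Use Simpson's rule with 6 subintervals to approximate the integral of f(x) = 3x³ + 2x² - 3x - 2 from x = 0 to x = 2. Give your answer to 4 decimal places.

7.3333

h = (2 − 0)/6 = 0.333333.
Nodes x₀,…,x₆ = 0, 0.333333, 0.666667, 1, 1.333333, 1.666667, 2.
f(x) = 3x³ + 2x² - 3x - 2: f₀=-2, f₁=-2.666667, f₂=-2.222222, f₃=0, f₄=4.666667, f₅=12.444444, f₆=24.
(h/3)·[f₀ + 4f₁ + 2f₂ + 4f₃ + 2f₄ + 4f₅ + f₆] = 0.111111·(66) = 7.3333.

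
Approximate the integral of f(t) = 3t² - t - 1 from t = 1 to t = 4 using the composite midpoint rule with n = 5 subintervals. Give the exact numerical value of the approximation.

52.23

h = (4 − 1)/5 = 0.6.
Midpoints m₁,…,m₅ = 1.3, 1.9, 2.5, 3.1, 3.7.
f(m₁)=2.77, f(m₂)=7.93, f(m₃)=15.25, f(m₄)=24.73, f(m₅)=36.37.
h·[f(m₁) + f(m₂) + f(m₃) + f(m₄) + f(m₅)] = 0.6·(87.05) = 52.23.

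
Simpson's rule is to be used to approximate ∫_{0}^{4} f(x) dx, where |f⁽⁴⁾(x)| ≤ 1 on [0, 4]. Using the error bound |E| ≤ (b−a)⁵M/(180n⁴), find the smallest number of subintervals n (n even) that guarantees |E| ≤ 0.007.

6

Need 1024/(180n⁴) ≤ 0.007.
n⁴ ≥ 1024/(180·0.007) = 812.698 ⇒ n ≥ 5.3393, so the smallest even n is 6. (n must be even for Simpson's rule.)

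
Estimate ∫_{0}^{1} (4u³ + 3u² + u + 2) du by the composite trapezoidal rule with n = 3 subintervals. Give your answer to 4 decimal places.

h = (1 − 0)/3 = 0.333333.
Nodes u₀,…,u₃ = 0, 0.333333, 0.666667, 1.
f(u) = 4u³ + 3u² + u + 2: f₀=2, f₁=2.814815, f₂=5.185185, f₃=10.
(h/2)·[f₀ + 2f₁ + 2f₂ + f₃] = 0.166667·(28) = 4.6667.

4.6667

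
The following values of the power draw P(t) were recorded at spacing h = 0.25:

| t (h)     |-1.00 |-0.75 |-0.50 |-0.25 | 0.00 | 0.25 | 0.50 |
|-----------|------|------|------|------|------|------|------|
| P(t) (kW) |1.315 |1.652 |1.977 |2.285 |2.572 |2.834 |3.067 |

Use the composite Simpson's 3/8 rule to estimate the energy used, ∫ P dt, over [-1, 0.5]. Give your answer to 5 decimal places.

3.38034

h = 0.25, n = 6.
(3h/8)·[y₀ + 3y₁ + 3y₂ + 2y₃ + 3y₄ + 3y₅ + y₆] = 0.09375·(36.057) = 3.38034.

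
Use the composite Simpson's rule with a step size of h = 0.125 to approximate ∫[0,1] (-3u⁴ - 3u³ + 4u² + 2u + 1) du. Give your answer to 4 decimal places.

1.9832

h = (1 − 0)/8 = 0.125.
Nodes u₀,…,u₈ = 0, 0.125, 0.25, 0.375, 0.5, 0.625, 0.75, 0.875, 1.
f(u) = -3u⁴ - 3u³ + 4u² + 2u + 1: f₀=1, f₁=1.305908203125, f₂=1.69140625, f₃=2.094970703125, f₄=2.4375, f₅=2.622314453125, f₆=2.53515625, f₇=2.044189453125, f₈=1.
(h/3)·[f₀ + 4f₁ + 2f₂ + 4f₃ + 2f₄ + 4f₅ + 2f₆ + 4f₇ + f₈] = 0.041667·(47.59765625) = 1.9832.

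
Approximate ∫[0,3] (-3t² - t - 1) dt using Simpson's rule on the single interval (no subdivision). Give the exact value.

-34.5

S = (b−a)/6 · [f(0) + 4f(1.5) + f(3)] = 0.5·[(-1) + 4·(-9.25) + (-31)] = -34.5.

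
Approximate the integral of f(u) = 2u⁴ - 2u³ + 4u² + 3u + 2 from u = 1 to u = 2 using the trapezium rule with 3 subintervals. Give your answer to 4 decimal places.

h = (2 − 1)/3 = 0.333333.
Nodes u₀,…,u₃ = 1, 1.333333, 1.666667, 2.
f(u) = 2u⁴ - 2u³ + 4u² + 3u + 2: f₀=9, f₁=14.691358, f₂=24.283951, f₃=40.
(h/2)·[f₀ + 2f₁ + 2f₂ + f₃] = 0.166667·(126.950617) = 21.1584.

21.1584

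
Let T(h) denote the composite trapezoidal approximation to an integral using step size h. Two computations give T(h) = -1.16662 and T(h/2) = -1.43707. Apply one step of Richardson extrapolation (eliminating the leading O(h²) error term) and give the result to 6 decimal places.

-1.527220

R = (4·T(h/2) − T(h)) / 3 = (4·(-1.43707) − (-1.16662))/3 = (-4.58166)/3 = -1.527220.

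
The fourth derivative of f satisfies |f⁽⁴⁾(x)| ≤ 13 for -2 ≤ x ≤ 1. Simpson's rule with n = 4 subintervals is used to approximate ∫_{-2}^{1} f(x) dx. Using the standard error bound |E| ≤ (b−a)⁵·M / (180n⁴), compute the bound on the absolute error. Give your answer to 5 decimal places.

|E| ≤ (3)⁵·13 / (180·4⁴) = 3159/46080 = 0.06855.

0.06855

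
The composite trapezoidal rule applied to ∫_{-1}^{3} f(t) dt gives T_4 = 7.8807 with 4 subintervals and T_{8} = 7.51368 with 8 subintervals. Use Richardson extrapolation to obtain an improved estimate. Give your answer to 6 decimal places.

R = (4·T_{8} − T_4) / 3 = (4·7.51368 − 7.8807)/3 = (22.17402)/3 = 7.391340.

7.391340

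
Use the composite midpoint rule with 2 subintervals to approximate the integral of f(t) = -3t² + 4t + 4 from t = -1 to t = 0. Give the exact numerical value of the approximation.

1.0625

h = (0 − (-1))/2 = 0.5.
Midpoints m₁,…,m₂ = -0.75, -0.25.
f(m₁)=-0.6875, f(m₂)=2.8125.
h·[f(m₁) + f(m₂)] = 0.5·(2.125) = 1.0625.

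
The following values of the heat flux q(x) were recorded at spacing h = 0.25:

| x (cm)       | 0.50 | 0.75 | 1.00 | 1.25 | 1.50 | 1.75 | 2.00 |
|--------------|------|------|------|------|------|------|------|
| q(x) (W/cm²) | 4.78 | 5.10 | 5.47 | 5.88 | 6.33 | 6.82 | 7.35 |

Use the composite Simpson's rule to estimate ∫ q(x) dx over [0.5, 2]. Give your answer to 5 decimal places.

h = 0.25, n = 6.
(h/3)·[y₀ + 4y₁ + 2y₂ + 4y₃ + 2y₄ + 4y₅ + y₆] = 0.083333·(106.93) = 8.91083.

8.91083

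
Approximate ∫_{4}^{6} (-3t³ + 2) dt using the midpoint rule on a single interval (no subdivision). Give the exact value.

M = (b−a)·f(5) = 2·(-373) = -746.

-746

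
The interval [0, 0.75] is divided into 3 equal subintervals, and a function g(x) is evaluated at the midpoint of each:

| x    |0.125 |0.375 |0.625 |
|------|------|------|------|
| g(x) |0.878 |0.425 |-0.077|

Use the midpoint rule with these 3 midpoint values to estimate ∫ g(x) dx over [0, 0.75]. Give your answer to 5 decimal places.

0.30650

h = 0.25, n = 3.
h·[y(m₁) + y(m₂) + y(m₃)] = 0.25·(1.226) = 0.30650.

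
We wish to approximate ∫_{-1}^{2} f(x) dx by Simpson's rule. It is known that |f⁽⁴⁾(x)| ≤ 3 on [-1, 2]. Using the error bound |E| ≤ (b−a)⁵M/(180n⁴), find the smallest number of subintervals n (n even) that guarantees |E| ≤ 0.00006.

Need 729/(180n⁴) ≤ 0.00006.
n⁴ ≥ 729/(180·0.00006) = 67500 ⇒ n ≥ 16.1185, so the smallest even n is 18. (n must be even for Simpson's rule.)

18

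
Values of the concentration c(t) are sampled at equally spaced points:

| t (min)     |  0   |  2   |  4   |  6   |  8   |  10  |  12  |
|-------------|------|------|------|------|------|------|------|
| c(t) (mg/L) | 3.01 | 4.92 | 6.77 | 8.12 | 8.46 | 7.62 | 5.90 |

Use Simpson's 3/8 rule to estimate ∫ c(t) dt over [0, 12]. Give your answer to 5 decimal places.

81.34500

h = 2, n = 6.
(3h/8)·[y₀ + 3y₁ + 3y₂ + 2y₃ + 3y₄ + 3y₅ + y₆] = 0.75·(108.46) = 81.34500.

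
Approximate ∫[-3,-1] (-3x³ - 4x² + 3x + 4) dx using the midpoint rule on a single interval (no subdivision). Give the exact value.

12

M = (b−a)·f(-2) = 2·(6) = 12.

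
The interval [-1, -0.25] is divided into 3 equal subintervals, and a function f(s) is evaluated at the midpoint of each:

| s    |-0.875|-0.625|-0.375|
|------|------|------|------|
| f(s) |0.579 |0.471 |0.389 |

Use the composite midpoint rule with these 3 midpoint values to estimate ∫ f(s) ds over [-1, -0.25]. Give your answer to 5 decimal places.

0.35975

h = 0.25, n = 3.
h·[y(m₁) + y(m₂) + y(m₃)] = 0.25·(1.439) = 0.35975.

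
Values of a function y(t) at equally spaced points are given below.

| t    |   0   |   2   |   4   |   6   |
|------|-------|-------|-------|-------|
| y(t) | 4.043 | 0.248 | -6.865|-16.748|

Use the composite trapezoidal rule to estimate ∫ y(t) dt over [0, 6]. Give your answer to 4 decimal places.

-25.9390

h = 2, n = 3.
(h/2)·[y₀ + 2y₁ + 2y₂ + y₃] = 1·(-25.939) = -25.9390.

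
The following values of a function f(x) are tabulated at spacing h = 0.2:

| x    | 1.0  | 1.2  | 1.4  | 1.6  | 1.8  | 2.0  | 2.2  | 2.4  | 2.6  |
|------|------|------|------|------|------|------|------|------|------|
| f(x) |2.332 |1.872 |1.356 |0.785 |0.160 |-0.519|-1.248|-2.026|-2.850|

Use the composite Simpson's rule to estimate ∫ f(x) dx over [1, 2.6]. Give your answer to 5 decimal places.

h = 0.2, n = 8.
(h/3)·[y₀ + 4y₁ + 2y₂ + 4y₃ + 2y₄ + 4y₅ + 2y₆ + 4y₇ + y₈] = 0.066667·(0.466) = 0.03107.

0.03107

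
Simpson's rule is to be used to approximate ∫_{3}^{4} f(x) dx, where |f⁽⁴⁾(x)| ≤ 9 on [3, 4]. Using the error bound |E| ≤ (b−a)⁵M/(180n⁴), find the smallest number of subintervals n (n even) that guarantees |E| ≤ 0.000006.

10

Need 9/(180n⁴) ≤ 0.000006.
n⁴ ≥ 9/(180·0.000006) = 8333.33 ⇒ n ≥ 9.5544, so the smallest even n is 10. (n must be even for Simpson's rule.)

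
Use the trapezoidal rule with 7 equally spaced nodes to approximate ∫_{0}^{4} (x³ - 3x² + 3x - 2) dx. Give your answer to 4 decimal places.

h = (4 − 0)/6 = 0.666667.
Nodes x₀,…,x₆ = 0, 0.666667, 1.333333, 2, 2.666667, 3.333333, 4.
f(x) = x³ - 3x² + 3x - 2: f₀=-2, f₁=-1.037037, f₂=-0.962963, f₃=0, f₄=3.629630, f₅=11.703704, f₆=26.
(h/2)·[f₀ + 2f₁ + 2f₂ + 2f₃ + 2f₄ + 2f₅ + f₆] = 0.333333·(50.666667) = 16.8889.

16.8889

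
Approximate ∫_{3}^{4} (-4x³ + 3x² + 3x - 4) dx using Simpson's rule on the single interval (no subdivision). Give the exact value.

-131.5

S = (b−a)/6 · [f(3) + 4f(3.5) + f(4)] = 0.166667·[(-76) + 4·(-128.25) + (-200)] = -131.5.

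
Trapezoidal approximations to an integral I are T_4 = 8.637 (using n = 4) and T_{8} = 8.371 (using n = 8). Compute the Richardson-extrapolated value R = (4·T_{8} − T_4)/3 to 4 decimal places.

R = (4·T_{8} − T_4) / 3 = (4·8.371 − 8.637)/3 = (24.847)/3 = 8.2823.

8.2823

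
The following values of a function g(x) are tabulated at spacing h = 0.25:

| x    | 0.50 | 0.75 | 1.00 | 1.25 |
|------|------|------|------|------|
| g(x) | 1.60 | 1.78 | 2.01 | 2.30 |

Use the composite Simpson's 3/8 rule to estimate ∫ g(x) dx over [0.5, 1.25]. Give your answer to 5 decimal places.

1.43156

h = 0.25, n = 3.
(3h/8)·[y₀ + 3y₁ + 3y₂ + y₃] = 0.09375·(15.27) = 1.43156.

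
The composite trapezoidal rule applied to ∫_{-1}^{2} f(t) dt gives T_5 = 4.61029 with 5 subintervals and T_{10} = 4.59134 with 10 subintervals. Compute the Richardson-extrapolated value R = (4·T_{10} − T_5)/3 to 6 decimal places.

4.585023

R = (4·T_{10} − T_5) / 3 = (4·4.59134 − 4.61029)/3 = (13.75507)/3 = 4.585023.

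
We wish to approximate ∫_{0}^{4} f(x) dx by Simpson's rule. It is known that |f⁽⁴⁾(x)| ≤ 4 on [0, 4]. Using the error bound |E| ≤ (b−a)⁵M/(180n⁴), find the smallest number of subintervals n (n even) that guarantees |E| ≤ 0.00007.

Need 4096/(180n⁴) ≤ 0.00007.
n⁴ ≥ 4096/(180·0.00007) = 325079 ⇒ n ≥ 23.8780, so the smallest even n is 24. (n must be even for Simpson's rule.)

24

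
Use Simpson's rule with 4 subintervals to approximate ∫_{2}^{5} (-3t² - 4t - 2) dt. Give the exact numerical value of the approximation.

h = (5 − 2)/4 = 0.75.
Nodes t₀,…,t₄ = 2, 2.75, 3.5, 4.25, 5.
f(t) = -3t² - 4t - 2: f₀=-22, f₁=-35.6875, f₂=-52.75, f₃=-73.1875, f₄=-97.
(h/3)·[f₀ + 4f₁ + 2f₂ + 4f₃ + f₄] = 0.25·(-660) = -165.

-165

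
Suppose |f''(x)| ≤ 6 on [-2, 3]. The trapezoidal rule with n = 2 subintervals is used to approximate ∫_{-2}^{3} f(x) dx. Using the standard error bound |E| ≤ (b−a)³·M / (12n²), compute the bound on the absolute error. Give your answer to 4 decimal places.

15.6250

|E| ≤ (5)³·6 / (12·2²) = 750/48 = 15.6250.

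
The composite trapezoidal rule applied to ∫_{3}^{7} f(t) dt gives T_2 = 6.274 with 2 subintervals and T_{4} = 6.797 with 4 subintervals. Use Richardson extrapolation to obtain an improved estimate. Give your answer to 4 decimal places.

R = (4·T_{4} − T_2) / 3 = (4·6.797 − 6.274)/3 = (20.914)/3 = 6.9713.

6.9713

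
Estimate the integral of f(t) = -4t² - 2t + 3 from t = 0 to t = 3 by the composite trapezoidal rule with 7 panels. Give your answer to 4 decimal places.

-36.3673

h = (3 − 0)/7 = 0.428571.
Nodes t₀,…,t₇ = 0, 0.428571, 0.857143, 1.285714, 1.714286, 2.142857, 2.571429, 3.
f(t) = -4t² - 2t + 3: f₀=3, f₁=1.408163, f₂=-1.653061, f₃=-6.183673, f₄=-12.183673, f₅=-19.653061, f₆=-28.591837, f₇=-39.
(h/2)·[f₀ + 2f₁ + 2f₂ + 2f₃ + 2f₄ + 2f₅ + 2f₆ + f₇] = 0.214286·(-169.714286) = -36.3673.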